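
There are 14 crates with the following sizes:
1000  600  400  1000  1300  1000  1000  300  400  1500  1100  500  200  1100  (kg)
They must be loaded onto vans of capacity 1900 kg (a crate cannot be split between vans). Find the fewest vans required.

Total = 1500 + 1300 + 1100 + 1100 + 1000 + 1000 + 1000 + 1000 + 600 + 500 + 400 + 400 + 300 + 200 = 11400 kg.
Lower bound: ⌈11400/1900⌉ = 6 vans.
Also, 8 crates each exceed 950 kg, and no two of those can share a van, so at least 8 vans are needed.
A packing using 8 vans:
  van 1: 1500 + 400 = 1900
  van 2: 1300 + 600 = 1900
  van 3: 1100 + 500 + 300 = 1900
  van 4: 1100 + 400 + 200 = 1700
  van 5: 1000 = 1000
  van 6: 1000 = 1000
  van 7: 1000 = 1000
  van 8: 1000 = 1000
This matches the lower bound, so 8 is optimal.

8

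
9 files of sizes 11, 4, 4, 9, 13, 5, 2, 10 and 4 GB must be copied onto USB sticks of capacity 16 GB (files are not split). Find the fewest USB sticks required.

5

Total = 13 + 11 + 10 + 9 + 5 + 4 + 4 + 4 + 2 = 62 GB.
Lower bound: ⌈62/16⌉ = 4 USB sticks.
A packing using 5 USB sticks:
  USB stick 1: 13 + 2 = 15
  USB stick 2: 11 + 5 = 16
  USB stick 3: 10 + 4 = 14
  USB stick 4: 9 + 4 = 13
  USB stick 5: 4 = 4
No arrangement into 4 USB sticks stays within capacity, so 5 is optimal.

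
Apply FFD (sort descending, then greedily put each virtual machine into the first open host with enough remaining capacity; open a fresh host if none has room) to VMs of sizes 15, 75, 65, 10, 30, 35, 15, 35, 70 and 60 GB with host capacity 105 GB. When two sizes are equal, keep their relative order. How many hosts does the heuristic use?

4

Sorted descending: 75, 70, 65, 60, 35, 35, 30, 15, 15, 10.
  75 → host 1 (new)  [load 75/105]
  70 → host 2 (new)  [load 70/105]
  65 → host 3 (new)  [load 65/105]
  60 → host 4 (new)  [load 60/105]
  35 → host 2  [load 105/105]
  35 → host 3  [load 100/105]
  30 → host 1  [load 105/105]
  15 → host 4  [load 75/105]
  15 → host 4  [load 90/105]
  10 → host 4  [load 100/105]
4 hosts opened.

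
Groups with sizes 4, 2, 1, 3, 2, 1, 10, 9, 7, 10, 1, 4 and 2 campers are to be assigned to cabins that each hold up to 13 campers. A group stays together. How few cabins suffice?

5

Total = 10 + 10 + 9 + 7 + 4 + 4 + 3 + 2 + 2 + 2 + 1 + 1 + 1 = 56 campers.
Lower bound: ⌈56/13⌉ = 5 cabins.
A packing using 5 cabins:
  cabin 1: 10 + 3 = 13
  cabin 2: 10 + 2 + 1 = 13
  cabin 3: 9 + 4 = 13
  cabin 4: 7 + 4 + 2 = 13
  cabin 5: 2 + 1 + 1 = 4
This matches the lower bound, so 5 is optimal.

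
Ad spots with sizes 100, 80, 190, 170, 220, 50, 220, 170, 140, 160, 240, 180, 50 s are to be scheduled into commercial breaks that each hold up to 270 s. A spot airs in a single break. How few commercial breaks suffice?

9

Total = 240 + 220 + 220 + 190 + 180 + 170 + 170 + 160 + 140 + 100 + 80 + 50 + 50 = 1970 s.
Lower bound: ⌈1970/270⌉ = 8 commercial breaks.
Also, 9 ad spots each exceed 135 s, and no two of those can share a break, so at least 9 commercial breaks are needed.
A packing using 9 commercial breaks:
  break 1: 240 = 240
  break 2: 220 + 50 = 270
  break 3: 220 + 50 = 270
  break 4: 190 + 80 = 270
  break 5: 180 = 180
  break 6: 170 + 100 = 270
  break 7: 170 = 170
  break 8: 160 = 160
  break 9: 140 = 140
This matches the lower bound, so 9 is optimal.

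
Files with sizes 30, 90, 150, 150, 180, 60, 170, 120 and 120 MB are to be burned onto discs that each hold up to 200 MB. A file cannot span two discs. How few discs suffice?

7

Total = 180 + 170 + 150 + 150 + 120 + 120 + 90 + 60 + 30 = 1070 MB.
Lower bound: ⌈1070/200⌉ = 6 discs.
A packing using 7 discs:
  disc 1: 180 = 180
  disc 2: 170 + 30 = 200
  disc 3: 150 = 150
  disc 4: 150 = 150
  disc 5: 120 + 60 = 180
  disc 6: 120 = 120
  disc 7: 90 = 90
No arrangement into 6 discs stays within capacity, so 7 is optimal.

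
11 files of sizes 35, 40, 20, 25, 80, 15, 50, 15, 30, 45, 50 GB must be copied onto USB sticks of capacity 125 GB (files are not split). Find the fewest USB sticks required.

4

Total = 80 + 50 + 50 + 45 + 40 + 35 + 30 + 25 + 20 + 15 + 15 = 405 GB.
Lower bound: ⌈405/125⌉ = 4 USB sticks.
A packing using 4 USB sticks:
  USB stick 1: 80 + 45 = 125
  USB stick 2: 50 + 50 + 25 = 125
  USB stick 3: 40 + 35 + 30 + 20 = 125
  USB stick 4: 15 + 15 = 30
This matches the lower bound, so 4 is optimal.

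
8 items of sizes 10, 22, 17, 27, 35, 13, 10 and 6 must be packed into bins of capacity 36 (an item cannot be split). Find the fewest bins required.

5

Total = 35 + 27 + 22 + 17 + 13 + 10 + 10 + 6 = 140.
Lower bound: ⌈140/36⌉ = 4 bins.
A packing using 5 bins:
  bin 1: 35 = 35
  bin 2: 27 + 6 = 33
  bin 3: 22 + 13 = 35
  bin 4: 17 + 10 = 27
  bin 5: 10 = 10
No arrangement into 4 bins stays within capacity, so 5 is optimal.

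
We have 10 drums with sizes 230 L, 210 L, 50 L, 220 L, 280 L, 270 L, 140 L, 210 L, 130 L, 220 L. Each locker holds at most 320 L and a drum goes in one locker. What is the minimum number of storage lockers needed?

Total = 280 + 270 + 230 + 220 + 220 + 210 + 210 + 140 + 130 + 50 = 1960 L.
Lower bound: ⌈1960/320⌉ = 7 storage lockers.
A packing using 8 storage lockers:
  locker 1: 280 = 280
  locker 2: 270 + 50 = 320
  locker 3: 230 = 230
  locker 4: 220 = 220
  locker 5: 220 = 220
  locker 6: 210 = 210
  locker 7: 210 = 210
  locker 8: 140 + 130 = 270
No arrangement into 7 storage lockers stays within capacity, so 8 is optimal.

8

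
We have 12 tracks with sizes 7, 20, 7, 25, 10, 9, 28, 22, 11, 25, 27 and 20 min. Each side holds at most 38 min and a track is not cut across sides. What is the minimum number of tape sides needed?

7

Total = 28 + 27 + 25 + 25 + 22 + 20 + 20 + 11 + 10 + 9 + 7 + 7 = 211 min.
Lower bound: ⌈211/38⌉ = 6 tape sides.
Also, 7 tracks each exceed 19 min, and no two of those can share a side, so at least 7 tape sides are needed.
A packing using 7 tape sides:
  side 1: 28 + 10 = 38
  side 2: 27 + 11 = 38
  side 3: 25 + 9 = 34
  side 4: 25 + 7 = 32
  side 5: 22 + 7 = 29
  side 6: 20 = 20
  side 7: 20 = 20
This matches the lower bound, so 7 is optimal.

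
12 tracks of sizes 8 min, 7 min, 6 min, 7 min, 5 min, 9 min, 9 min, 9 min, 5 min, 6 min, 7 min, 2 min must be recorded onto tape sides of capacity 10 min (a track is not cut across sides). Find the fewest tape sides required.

10

Total = 9 + 9 + 9 + 8 + 7 + 7 + 7 + 6 + 6 + 5 + 5 + 2 = 80 min.
Lower bound: ⌈80/10⌉ = 8 tape sides.
Also, 9 tracks each exceed 5 min, and no two of those can share a side, so at least 9 tape sides are needed.
A packing using 10 tape sides:
  side 1: 9 = 9
  side 2: 9 = 9
  side 3: 9 = 9
  side 4: 8 + 2 = 10
  side 5: 7 = 7
  side 6: 7 = 7
  side 7: 7 = 7
  side 8: 6 = 6
  side 9: 6 = 6
  side 10: 5 + 5 = 10
No arrangement into 9 tape sides stays within capacity, so 10 is optimal.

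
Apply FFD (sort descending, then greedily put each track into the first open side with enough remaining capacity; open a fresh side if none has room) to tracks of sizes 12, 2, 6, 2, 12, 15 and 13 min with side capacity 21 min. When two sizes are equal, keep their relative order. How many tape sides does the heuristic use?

Sorted descending: 15, 13, 12, 12, 6, 2, 2.
  15 → side 1 (new)  [load 15/21]
  13 → side 2 (new)  [load 13/21]
  12 → side 3 (new)  [load 12/21]
  12 → side 4 (new)  [load 12/21]
  6 → side 1  [load 21/21]
  2 → side 2  [load 15/21]
  2 → side 2  [load 17/21]
4 tape sides opened.

4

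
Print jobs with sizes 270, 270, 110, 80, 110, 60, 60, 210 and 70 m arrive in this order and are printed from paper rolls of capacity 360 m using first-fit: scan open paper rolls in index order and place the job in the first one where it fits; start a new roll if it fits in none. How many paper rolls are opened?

4

  270 → roll 1 (new)  [load 270/360]
  270 → roll 2 (new)  [load 270/360]
  110 → roll 3 (new)  [load 110/360]
  80 → roll 1  [load 350/360]
  110 → roll 3  [load 220/360]
  60 → roll 2  [load 330/360]
  60 → roll 3  [load 280/360]
  210 → roll 4 (new)  [load 210/360]
  70 → roll 3  [load 350/360]
4 paper rolls opened.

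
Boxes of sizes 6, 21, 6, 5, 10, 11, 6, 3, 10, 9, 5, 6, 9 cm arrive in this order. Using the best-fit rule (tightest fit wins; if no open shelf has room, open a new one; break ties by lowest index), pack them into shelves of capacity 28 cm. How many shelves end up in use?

5

  6 → shelf 1 (new)  [load 6/28]
  21 → shelf 1  [load 27/28]
  6 → shelf 2 (new)  [load 6/28]
  5 → shelf 2  [load 11/28]
  10 → shelf 2  [load 21/28]
  11 → shelf 3 (new)  [load 11/28]
  6 → shelf 2  [load 27/28]
  3 → shelf 3  [load 14/28]
  10 → shelf 3  [load 24/28]
  9 → shelf 4 (new)  [load 9/28]
  5 → shelf 4  [load 14/28]
  6 → shelf 4  [load 20/28]
  9 → shelf 5 (new)  [load 9/28]
5 shelves opened.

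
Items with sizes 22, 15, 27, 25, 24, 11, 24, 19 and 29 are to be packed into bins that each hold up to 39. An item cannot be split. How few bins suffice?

Total = 29 + 27 + 25 + 24 + 24 + 22 + 19 + 15 + 11 = 196.
Lower bound: ⌈196/39⌉ = 6 bins.
A packing using 7 bins:
  bin 1: 29 = 29
  bin 2: 27 + 11 = 38
  bin 3: 25 = 25
  bin 4: 24 + 15 = 39
  bin 5: 24 = 24
  bin 6: 22 = 22
  bin 7: 19 = 19
No arrangement into 6 bins stays within capacity, so 7 is optimal.

7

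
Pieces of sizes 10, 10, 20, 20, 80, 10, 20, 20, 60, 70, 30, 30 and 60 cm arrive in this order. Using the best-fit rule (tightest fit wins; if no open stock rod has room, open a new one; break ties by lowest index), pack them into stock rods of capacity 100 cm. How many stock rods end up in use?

5

  10 → stock rod 1 (new)  [load 10/100]
  10 → stock rod 1  [load 20/100]
  20 → stock rod 1  [load 40/100]
  20 → stock rod 1  [load 60/100]
  80 → stock rod 2 (new)  [load 80/100]
  10 → stock rod 2  [load 90/100]
  20 → stock rod 1  [load 80/100]
  20 → stock rod 1  [load 100/100]
  60 → stock rod 3 (new)  [load 60/100]
  70 → stock rod 4 (new)  [load 70/100]
  30 → stock rod 4  [load 100/100]
  30 → stock rod 3  [load 90/100]
  60 → stock rod 5 (new)  [load 60/100]
5 stock rods opened.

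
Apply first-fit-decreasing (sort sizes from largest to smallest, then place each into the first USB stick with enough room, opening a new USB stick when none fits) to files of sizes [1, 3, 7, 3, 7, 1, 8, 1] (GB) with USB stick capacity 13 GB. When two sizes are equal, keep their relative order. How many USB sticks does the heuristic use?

Sorted descending: 8, 7, 7, 3, 3, 1, 1, 1.
  8 → USB stick 1 (new)  [load 8/13]
  7 → USB stick 2 (new)  [load 7/13]
  7 → USB stick 3 (new)  [load 7/13]
  3 → USB stick 1  [load 11/13]
  3 → USB stick 2  [load 10/13]
  1 → USB stick 1  [load 12/13]
  1 → USB stick 1  [load 13/13]
  1 → USB stick 2  [load 11/13]
3 USB sticks opened.

3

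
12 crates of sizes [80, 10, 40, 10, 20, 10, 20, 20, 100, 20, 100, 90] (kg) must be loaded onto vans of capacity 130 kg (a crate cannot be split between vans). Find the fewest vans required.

Total = 100 + 100 + 90 + 80 + 40 + 20 + 20 + 20 + 20 + 10 + 10 + 10 = 520 kg.
Lower bound: ⌈520/130⌉ = 4 vans.
A packing using 4 vans:
  van 1: 100 + 20 + 10 = 130
  van 2: 100 + 20 + 10 = 130
  van 3: 90 + 40 = 130
  van 4: 80 + 20 + 20 + 10 = 130
This matches the lower bound, so 4 is optimal.

4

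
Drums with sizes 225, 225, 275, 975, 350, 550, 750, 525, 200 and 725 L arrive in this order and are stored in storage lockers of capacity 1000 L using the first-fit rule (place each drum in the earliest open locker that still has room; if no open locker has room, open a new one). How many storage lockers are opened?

  225 → locker 1 (new)  [load 225/1000]
  225 → locker 1  [load 450/1000]
  275 → locker 1  [load 725/1000]
  975 → locker 2 (new)  [load 975/1000]
  350 → locker 3 (new)  [load 350/1000]
  550 → locker 3  [load 900/1000]
  750 → locker 4 (new)  [load 750/1000]
  525 → locker 5 (new)  [load 525/1000]
  200 → locker 1  [load 925/1000]
  725 → locker 6 (new)  [load 725/1000]
6 storage lockers opened.

6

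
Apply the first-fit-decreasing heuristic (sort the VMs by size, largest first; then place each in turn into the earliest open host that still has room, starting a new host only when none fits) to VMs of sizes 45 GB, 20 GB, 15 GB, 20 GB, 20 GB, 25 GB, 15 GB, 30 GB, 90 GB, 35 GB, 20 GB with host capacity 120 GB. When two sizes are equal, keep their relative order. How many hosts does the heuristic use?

Sorted descending: 90, 45, 35, 30, 25, 20, 20, 20, 20, 15, 15.
  90 → host 1 (new)  [load 90/120]
  45 → host 2 (new)  [load 45/120]
  35 → host 2  [load 80/120]
  30 → host 1  [load 120/120]
  25 → host 2  [load 105/120]
  20 → host 3 (new)  [load 20/120]
  20 → host 3  [load 40/120]
  20 → host 3  [load 60/120]
  20 → host 3  [load 80/120]
  15 → host 2  [load 120/120]
  15 → host 3  [load 95/120]
3 hosts opened.

3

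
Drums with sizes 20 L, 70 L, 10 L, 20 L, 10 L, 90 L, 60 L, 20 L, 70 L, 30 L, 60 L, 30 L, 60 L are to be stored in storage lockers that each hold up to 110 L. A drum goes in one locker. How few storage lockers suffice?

6

Total = 90 + 70 + 70 + 60 + 60 + 60 + 30 + 30 + 20 + 20 + 20 + 10 + 10 = 550 L.
Lower bound: ⌈550/110⌉ = 5 storage lockers.
Also, 6 drums each exceed 55 L, and no two of those can share a locker, so at least 6 storage lockers are needed.
A packing using 6 storage lockers:
  locker 1: 90 + 20 = 110
  locker 2: 70 + 30 + 10 = 110
  locker 3: 70 + 30 + 10 = 110
  locker 4: 60 + 20 + 20 = 100
  locker 5: 60 = 60
  locker 6: 60 = 60
This matches the lower bound, so 6 is optimal.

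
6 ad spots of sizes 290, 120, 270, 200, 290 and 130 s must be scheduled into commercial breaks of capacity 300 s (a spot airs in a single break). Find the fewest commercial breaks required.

5

Total = 290 + 290 + 270 + 200 + 130 + 120 = 1300 s.
Lower bound: ⌈1300/300⌉ = 5 commercial breaks.
A packing using 5 commercial breaks:
  break 1: 290 = 290
  break 2: 290 = 290
  break 3: 270 = 270
  break 4: 200 = 200
  break 5: 130 + 120 = 250
This matches the lower bound, so 5 is optimal.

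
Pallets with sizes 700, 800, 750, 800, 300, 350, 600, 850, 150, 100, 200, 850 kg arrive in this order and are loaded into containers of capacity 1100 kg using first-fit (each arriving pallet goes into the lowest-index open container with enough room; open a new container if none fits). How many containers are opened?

  700 → container 1 (new)  [load 700/1100]
  800 → container 2 (new)  [load 800/1100]
  750 → container 3 (new)  [load 750/1100]
  800 → container 4 (new)  [load 800/1100]
  300 → container 1  [load 1000/1100]
  350 → container 3  [load 1100/1100]
  600 → container 5 (new)  [load 600/1100]
  850 → container 6 (new)  [load 850/1100]
  150 → container 2  [load 950/1100]
  100 → container 1  [load 1100/1100]
  200 → container 4  [load 1000/1100]
  850 → container 7 (new)  [load 850/1100]
7 containers opened.

7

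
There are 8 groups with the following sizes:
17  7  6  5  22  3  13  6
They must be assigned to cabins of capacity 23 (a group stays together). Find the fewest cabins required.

4

Total = 22 + 17 + 13 + 7 + 6 + 6 + 5 + 3 = 79.
Lower bound: ⌈79/23⌉ = 4 cabins.
A packing using 4 cabins:
  cabin 1: 22 = 22
  cabin 2: 17 + 6 = 23
  cabin 3: 13 + 7 + 3 = 23
  cabin 4: 6 + 5 = 11
This matches the lower bound, so 4 is optimal.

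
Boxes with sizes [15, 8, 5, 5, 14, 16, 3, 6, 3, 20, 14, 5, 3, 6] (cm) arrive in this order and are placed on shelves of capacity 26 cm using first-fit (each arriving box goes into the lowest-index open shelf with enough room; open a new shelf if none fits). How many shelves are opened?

5

  15 → shelf 1 (new)  [load 15/26]
  8 → shelf 1  [load 23/26]
  5 → shelf 2 (new)  [load 5/26]
  5 → shelf 2  [load 10/26]
  14 → shelf 2  [load 24/26]
  16 → shelf 3 (new)  [load 16/26]
  3 → shelf 1  [load 26/26]
  6 → shelf 3  [load 22/26]
  3 → shelf 3  [load 25/26]
  20 → shelf 4 (new)  [load 20/26]
  14 → shelf 5 (new)  [load 14/26]
  5 → shelf 4  [load 25/26]
  3 → shelf 5  [load 17/26]
  6 → shelf 5  [load 23/26]
5 shelves opened.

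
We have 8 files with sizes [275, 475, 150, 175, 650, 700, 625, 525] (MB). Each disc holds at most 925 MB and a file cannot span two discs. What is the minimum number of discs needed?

Total = 700 + 650 + 625 + 525 + 475 + 275 + 175 + 150 = 3575 MB.
Lower bound: ⌈3575/925⌉ = 4 discs.
Also, 5 files each exceed 925/2 MB, and no two of those can share a disc, so at least 5 discs are needed.
A packing using 5 discs:
  disc 1: 700 + 175 = 875
  disc 2: 650 + 275 = 925
  disc 3: 625 + 150 = 775
  disc 4: 525 = 525
  disc 5: 475 = 475
This matches the lower bound, so 5 is optimal.

5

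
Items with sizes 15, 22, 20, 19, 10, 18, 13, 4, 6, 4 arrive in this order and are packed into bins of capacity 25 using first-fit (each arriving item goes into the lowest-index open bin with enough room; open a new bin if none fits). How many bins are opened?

  15 → bin 1 (new)  [load 15/25]
  22 → bin 2 (new)  [load 22/25]
  20 → bin 3 (new)  [load 20/25]
  19 → bin 4 (new)  [load 19/25]
  10 → bin 1  [load 25/25]
  18 → bin 5 (new)  [load 18/25]
  13 → bin 6 (new)  [load 13/25]
  4 → bin 3  [load 24/25]
  6 → bin 4  [load 25/25]
  4 → bin 5  [load 22/25]
6 bins opened.

6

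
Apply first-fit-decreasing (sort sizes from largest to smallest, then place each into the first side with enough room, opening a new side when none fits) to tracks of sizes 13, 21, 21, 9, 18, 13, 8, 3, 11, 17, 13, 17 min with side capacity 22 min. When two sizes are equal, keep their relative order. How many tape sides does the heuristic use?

Sorted descending: 21, 21, 18, 17, 17, 13, 13, 13, 11, 9, 8, 3.
  21 → side 1 (new)  [load 21/22]
  21 → side 2 (new)  [load 21/22]
  18 → side 3 (new)  [load 18/22]
  17 → side 4 (new)  [load 17/22]
  17 → side 5 (new)  [load 17/22]
  13 → side 6 (new)  [load 13/22]
  13 → side 7 (new)  [load 13/22]
  13 → side 8 (new)  [load 13/22]
  11 → side 9 (new)  [load 11/22]
  9 → side 6  [load 22/22]
  8 → side 7  [load 21/22]
  3 → side 3  [load 21/22]
9 tape sides opened.

9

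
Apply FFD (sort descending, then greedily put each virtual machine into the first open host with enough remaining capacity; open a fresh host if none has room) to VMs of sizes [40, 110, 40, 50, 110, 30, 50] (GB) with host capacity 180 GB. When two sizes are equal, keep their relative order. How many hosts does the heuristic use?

Sorted descending: 110, 110, 50, 50, 40, 40, 30.
  110 → host 1 (new)  [load 110/180]
  110 → host 2 (new)  [load 110/180]
  50 → host 1  [load 160/180]
  50 → host 2  [load 160/180]
  40 → host 3 (new)  [load 40/180]
  40 → host 3  [load 80/180]
  30 → host 3  [load 110/180]
3 hosts opened.

3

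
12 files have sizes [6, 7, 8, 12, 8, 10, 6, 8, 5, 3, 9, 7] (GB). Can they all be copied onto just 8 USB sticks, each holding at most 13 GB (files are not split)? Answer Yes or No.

Yes

A valid assignment using 8 USB sticks:
  USB stick 1: 12 = 12
  USB stick 2: 10 + 3 = 13
  USB stick 3: 9 = 9
  USB stick 4: 8 + 5 = 13
  USB stick 5: 8 = 8
  USB stick 6: 8 = 8
  USB stick 7: 7 + 6 = 13
  USB stick 8: 7 + 6 = 13
Every load is within 13 GB, so 8 USB sticks suffice.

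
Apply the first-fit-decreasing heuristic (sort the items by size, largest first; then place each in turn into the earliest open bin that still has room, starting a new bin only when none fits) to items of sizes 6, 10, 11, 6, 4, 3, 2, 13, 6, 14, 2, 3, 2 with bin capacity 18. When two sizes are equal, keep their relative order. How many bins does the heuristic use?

Sorted descending: 14, 13, 11, 10, 6, 6, 6, 4, 3, 3, 2, 2, 2.
  14 → bin 1 (new)  [load 14/18]
  13 → bin 2 (new)  [load 13/18]
  11 → bin 3 (new)  [load 11/18]
  10 → bin 4 (new)  [load 10/18]
  6 → bin 3  [load 17/18]
  6 → bin 4  [load 16/18]
  6 → bin 5 (new)  [load 6/18]
  4 → bin 1  [load 18/18]
  3 → bin 2  [load 16/18]
  3 → bin 5  [load 9/18]
  2 → bin 2  [load 18/18]
  2 → bin 4  [load 18/18]
  2 → bin 5  [load 11/18]
5 bins opened.

5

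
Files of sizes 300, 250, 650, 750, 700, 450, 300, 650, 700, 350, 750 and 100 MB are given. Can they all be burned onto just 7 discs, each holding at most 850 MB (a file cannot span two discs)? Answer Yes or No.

No

Total = 5950 MB; ⌈5950/850⌉ = 7.
The bound of 7 does not rule out 7, but exhaustive search shows no assignment into 7 discs of capacity 850 MB exists — the minimum is 8.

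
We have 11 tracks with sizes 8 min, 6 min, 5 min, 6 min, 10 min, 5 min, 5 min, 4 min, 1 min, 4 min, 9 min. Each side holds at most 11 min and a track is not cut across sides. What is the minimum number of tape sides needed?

Total = 10 + 9 + 8 + 6 + 6 + 5 + 5 + 5 + 4 + 4 + 1 = 63 min.
Lower bound: ⌈63/11⌉ = 6 tape sides.
A packing using 7 tape sides:
  side 1: 10 + 1 = 11
  side 2: 9 = 9
  side 3: 8 = 8
  side 4: 6 + 5 = 11
  side 5: 6 + 5 = 11
  side 6: 5 + 4 = 9
  side 7: 4 = 4
No arrangement into 6 tape sides stays within capacity, so 7 is optimal.

7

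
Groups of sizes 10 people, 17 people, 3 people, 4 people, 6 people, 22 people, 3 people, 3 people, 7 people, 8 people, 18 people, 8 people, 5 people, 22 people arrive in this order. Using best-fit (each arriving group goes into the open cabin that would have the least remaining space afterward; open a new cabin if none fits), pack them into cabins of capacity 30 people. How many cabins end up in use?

  10 → cabin 1 (new)  [load 10/30]
  17 → cabin 1  [load 27/30]
  3 → cabin 1  [load 30/30]
  4 → cabin 2 (new)  [load 4/30]
  6 → cabin 2  [load 10/30]
  22 → cabin 3 (new)  [load 22/30]
  3 → cabin 3  [load 25/30]
  3 → cabin 3  [load 28/30]
  7 → cabin 2  [load 17/30]
  8 → cabin 2  [load 25/30]
  18 → cabin 4 (new)  [load 18/30]
  8 → cabin 4  [load 26/30]
  5 → cabin 2  [load 30/30]
  22 → cabin 5 (new)  [load 22/30]
5 cabins opened.

5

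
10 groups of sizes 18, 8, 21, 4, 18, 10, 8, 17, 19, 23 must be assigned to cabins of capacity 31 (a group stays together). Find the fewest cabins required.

6

Total = 23 + 21 + 19 + 18 + 18 + 17 + 10 + 8 + 8 + 4 = 146.
Lower bound: ⌈146/31⌉ = 5 cabins.
Also, 6 groups each exceed 31/2, and no two of those can share a cabin, so at least 6 cabins are needed.
A packing using 6 cabins:
  cabin 1: 23 + 8 = 31
  cabin 2: 21 + 10 = 31
  cabin 3: 19 + 8 + 4 = 31
  cabin 4: 18 = 18
  cabin 5: 18 = 18
  cabin 6: 17 = 17
This matches the lower bound, so 6 is optimal.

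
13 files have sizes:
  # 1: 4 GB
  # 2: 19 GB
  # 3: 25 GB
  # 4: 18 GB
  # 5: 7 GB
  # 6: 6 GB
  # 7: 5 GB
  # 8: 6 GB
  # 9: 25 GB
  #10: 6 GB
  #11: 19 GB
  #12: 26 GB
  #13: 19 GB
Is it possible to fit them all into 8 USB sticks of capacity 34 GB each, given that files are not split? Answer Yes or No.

Yes

A valid assignment using 7 USB sticks:
  USB stick 1: 26 + 7 = 33
  USB stick 2: 25 + 6 = 31
  USB stick 3: 25 + 6 = 31
  USB stick 4: 19 + 6 + 5 + 4 = 34
  USB stick 5: 19 = 19
  USB stick 6: 19 = 19
  USB stick 7: 18 = 18
That uses only 7 ≤ 8, so 8 USB sticks are enough.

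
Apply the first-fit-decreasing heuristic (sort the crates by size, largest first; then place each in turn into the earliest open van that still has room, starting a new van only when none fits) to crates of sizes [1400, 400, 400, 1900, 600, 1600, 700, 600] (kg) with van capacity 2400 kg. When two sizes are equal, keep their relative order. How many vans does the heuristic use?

Sorted descending: 1900, 1600, 1400, 700, 600, 600, 400, 400.
  1900 → van 1 (new)  [load 1900/2400]
  1600 → van 2 (new)  [load 1600/2400]
  1400 → van 3 (new)  [load 1400/2400]
  700 → van 2  [load 2300/2400]
  600 → van 3  [load 2000/2400]
  600 → van 4 (new)  [load 600/2400]
  400 → van 1  [load 2300/2400]
  400 → van 3  [load 2400/2400]
4 vans opened.

4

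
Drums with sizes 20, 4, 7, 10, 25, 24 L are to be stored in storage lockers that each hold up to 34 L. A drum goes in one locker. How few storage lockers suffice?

Total = 25 + 24 + 20 + 10 + 7 + 4 = 90 L.
Lower bound: ⌈90/34⌉ = 3 storage lockers.
A packing using 3 storage lockers:
  locker 1: 25 + 7 = 32
  locker 2: 24 + 10 = 34
  locker 3: 20 + 4 = 24
This matches the lower bound, so 3 is optimal.

3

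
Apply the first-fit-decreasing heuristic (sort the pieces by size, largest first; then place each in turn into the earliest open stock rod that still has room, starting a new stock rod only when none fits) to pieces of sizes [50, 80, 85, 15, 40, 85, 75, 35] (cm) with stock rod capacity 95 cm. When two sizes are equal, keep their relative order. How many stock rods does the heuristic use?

6

Sorted descending: 85, 85, 80, 75, 50, 40, 35, 15.
  85 → stock rod 1 (new)  [load 85/95]
  85 → stock rod 2 (new)  [load 85/95]
  80 → stock rod 3 (new)  [load 80/95]
  75 → stock rod 4 (new)  [load 75/95]
  50 → stock rod 5 (new)  [load 50/95]
  40 → stock rod 5  [load 90/95]
  35 → stock rod 6 (new)  [load 35/95]
  15 → stock rod 3  [load 95/95]
6 stock rods opened.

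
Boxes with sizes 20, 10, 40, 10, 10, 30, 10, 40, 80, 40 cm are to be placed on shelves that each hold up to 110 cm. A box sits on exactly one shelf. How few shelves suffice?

3

Total = 80 + 40 + 40 + 40 + 30 + 20 + 10 + 10 + 10 + 10 = 290 cm.
Lower bound: ⌈290/110⌉ = 3 shelves.
A packing using 3 shelves:
  shelf 1: 80 + 30 = 110
  shelf 2: 40 + 40 + 20 + 10 = 110
  shelf 3: 40 + 10 + 10 + 10 = 70
This matches the lower bound, so 3 is optimal.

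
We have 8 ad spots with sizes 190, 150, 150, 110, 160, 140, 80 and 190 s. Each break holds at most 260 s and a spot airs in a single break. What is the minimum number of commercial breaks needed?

6

Total = 190 + 190 + 160 + 150 + 150 + 140 + 110 + 80 = 1170 s.
Lower bound: ⌈1170/260⌉ = 5 commercial breaks.
Also, 6 ad spots each exceed 130 s, and no two of those can share a break, so at least 6 commercial breaks are needed.
A packing using 6 commercial breaks:
  break 1: 190 = 190
  break 2: 190 = 190
  break 3: 160 + 80 = 240
  break 4: 150 + 110 = 260
  break 5: 150 = 150
  break 6: 140 = 140
This matches the lower bound, so 6 is optimal.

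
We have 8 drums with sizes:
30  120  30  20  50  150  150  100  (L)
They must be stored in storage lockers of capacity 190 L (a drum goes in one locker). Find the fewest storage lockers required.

4

Total = 150 + 150 + 120 + 100 + 50 + 30 + 30 + 20 = 650 L.
Lower bound: ⌈650/190⌉ = 4 storage lockers.
A packing using 4 storage lockers:
  locker 1: 150 + 30 = 180
  locker 2: 150 + 30 = 180
  locker 3: 120 + 50 + 20 = 190
  locker 4: 100 = 100
This matches the lower bound, so 4 is optimal.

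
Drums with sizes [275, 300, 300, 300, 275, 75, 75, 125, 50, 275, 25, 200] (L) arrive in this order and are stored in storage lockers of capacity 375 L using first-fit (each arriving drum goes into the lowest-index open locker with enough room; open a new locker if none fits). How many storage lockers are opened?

  275 → locker 1 (new)  [load 275/375]
  300 → locker 2 (new)  [load 300/375]
  300 → locker 3 (new)  [load 300/375]
  300 → locker 4 (new)  [load 300/375]
  275 → locker 5 (new)  [load 275/375]
  75 → locker 1  [load 350/375]
  75 → locker 2  [load 375/375]
  125 → locker 6 (new)  [load 125/375]
  50 → locker 3  [load 350/375]
  275 → locker 7 (new)  [load 275/375]
  25 → locker 1  [load 375/375]
  200 → locker 6  [load 325/375]
7 storage lockers opened.

7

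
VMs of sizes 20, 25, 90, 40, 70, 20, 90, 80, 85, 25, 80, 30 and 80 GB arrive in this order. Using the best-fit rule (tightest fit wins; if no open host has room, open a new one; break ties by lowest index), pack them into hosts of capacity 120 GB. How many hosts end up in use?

8

  20 → host 1 (new)  [load 20/120]
  25 → host 1  [load 45/120]
  90 → host 2 (new)  [load 90/120]
  40 → host 1  [load 85/120]
  70 → host 3 (new)  [load 70/120]
  20 → host 2  [load 110/120]
  90 → host 4 (new)  [load 90/120]
  80 → host 5 (new)  [load 80/120]
  85 → host 6 (new)  [load 85/120]
  25 → host 4  [load 115/120]
  80 → host 7 (new)  [load 80/120]
  30 → host 1  [load 115/120]
  80 → host 8 (new)  [load 80/120]
8 hosts opened.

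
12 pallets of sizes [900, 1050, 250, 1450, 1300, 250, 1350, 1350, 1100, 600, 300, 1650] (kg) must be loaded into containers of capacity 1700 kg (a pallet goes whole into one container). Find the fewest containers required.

8

Total = 1650 + 1450 + 1350 + 1350 + 1300 + 1100 + 1050 + 900 + 600 + 300 + 250 + 250 = 11550 kg.
Lower bound: ⌈11550/1700⌉ = 7 containers.
Also, 8 pallets each exceed 850 kg, and no two of those can share a container, so at least 8 containers are needed.
A packing using 8 containers:
  container 1: 1650 = 1650
  container 2: 1450 + 250 = 1700
  container 3: 1350 + 300 = 1650
  container 4: 1350 + 250 = 1600
  container 5: 1300 = 1300
  container 6: 1100 + 600 = 1700
  container 7: 1050 = 1050
  container 8: 900 = 900
This matches the lower bound, so 8 is optimal.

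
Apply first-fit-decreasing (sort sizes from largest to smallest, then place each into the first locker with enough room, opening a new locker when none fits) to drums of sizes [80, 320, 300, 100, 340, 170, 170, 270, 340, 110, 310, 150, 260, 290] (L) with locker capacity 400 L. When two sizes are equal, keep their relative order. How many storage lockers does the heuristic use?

Sorted descending: 340, 340, 320, 310, 300, 290, 270, 260, 170, 170, 150, 110, 100, 80.
  340 → locker 1 (new)  [load 340/400]
  340 → locker 2 (new)  [load 340/400]
  320 → locker 3 (new)  [load 320/400]
  310 → locker 4 (new)  [load 310/400]
  300 → locker 5 (new)  [load 300/400]
  290 → locker 6 (new)  [load 290/400]
  270 → locker 7 (new)  [load 270/400]
  260 → locker 8 (new)  [load 260/400]
  170 → locker 9 (new)  [load 170/400]
  170 → locker 9  [load 340/400]
  150 → locker 10 (new)  [load 150/400]
  110 → locker 6  [load 400/400]
  100 → locker 5  [load 400/400]
  80 → locker 3  [load 400/400]
10 storage lockers opened.

10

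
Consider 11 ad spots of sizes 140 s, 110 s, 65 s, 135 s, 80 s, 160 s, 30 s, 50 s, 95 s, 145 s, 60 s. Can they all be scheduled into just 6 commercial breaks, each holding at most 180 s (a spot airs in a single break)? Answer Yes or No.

No

Total = 1070 s; ⌈1070/180⌉ = 6.
The bound of 6 does not rule out 6, but exhaustive search shows no assignment into 6 commercial breaks of capacity 180 s exists — the minimum is 7.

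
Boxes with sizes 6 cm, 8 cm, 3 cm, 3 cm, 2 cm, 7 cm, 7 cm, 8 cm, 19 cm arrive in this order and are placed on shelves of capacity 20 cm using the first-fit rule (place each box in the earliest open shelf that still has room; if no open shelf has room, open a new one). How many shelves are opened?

  6 → shelf 1 (new)  [load 6/20]
  8 → shelf 1  [load 14/20]
  3 → shelf 1  [load 17/20]
  3 → shelf 1  [load 20/20]
  2 → shelf 2 (new)  [load 2/20]
  7 → shelf 2  [load 9/20]
  7 → shelf 2  [load 16/20]
  8 → shelf 3 (new)  [load 8/20]
  19 → shelf 4 (new)  [load 19/20]
4 shelves opened.

4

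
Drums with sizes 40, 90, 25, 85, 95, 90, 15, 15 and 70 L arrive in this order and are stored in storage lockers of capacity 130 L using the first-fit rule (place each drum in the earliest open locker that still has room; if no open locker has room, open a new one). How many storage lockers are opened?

  40 → locker 1 (new)  [load 40/130]
  90 → locker 1  [load 130/130]
  25 → locker 2 (new)  [load 25/130]
  85 → locker 2  [load 110/130]
  95 → locker 3 (new)  [load 95/130]
  90 → locker 4 (new)  [load 90/130]
  15 → locker 2  [load 125/130]
  15 → locker 3  [load 110/130]
  70 → locker 5 (new)  [load 70/130]
5 storage lockers opened.

5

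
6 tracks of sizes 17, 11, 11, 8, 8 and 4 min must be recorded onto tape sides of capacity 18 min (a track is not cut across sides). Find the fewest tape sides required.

Total = 17 + 11 + 11 + 8 + 8 + 4 = 59 min.
Lower bound: ⌈59/18⌉ = 4 tape sides.
A packing using 4 tape sides:
  side 1: 17 = 17
  side 2: 11 + 4 = 15
  side 3: 11 = 11
  side 4: 8 + 8 = 16
This matches the lower bound, so 4 is optimal.

4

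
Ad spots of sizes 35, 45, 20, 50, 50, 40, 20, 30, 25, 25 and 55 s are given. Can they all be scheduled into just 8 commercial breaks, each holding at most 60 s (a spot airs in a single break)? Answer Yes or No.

A valid assignment using 8 commercial breaks:
  break 1: 55 = 55
  break 2: 50 = 50
  break 3: 50 = 50
  break 4: 45 = 45
  break 5: 40 + 20 = 60
  break 6: 35 + 25 = 60
  break 7: 30 + 25 = 55
  break 8: 20 = 20
Every load is within 60 s, so 8 commercial breaks suffice.

Yes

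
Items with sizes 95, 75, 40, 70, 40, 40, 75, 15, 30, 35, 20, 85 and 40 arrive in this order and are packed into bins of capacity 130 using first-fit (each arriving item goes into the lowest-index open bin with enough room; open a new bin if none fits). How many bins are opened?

  95 → bin 1 (new)  [load 95/130]
  75 → bin 2 (new)  [load 75/130]
  40 → bin 2  [load 115/130]
  70 → bin 3 (new)  [load 70/130]
  40 → bin 3  [load 110/130]
  40 → bin 4 (new)  [load 40/130]
  75 → bin 4  [load 115/130]
  15 → bin 1  [load 110/130]
  30 → bin 5 (new)  [load 30/130]
  35 → bin 5  [load 65/130]
  20 → bin 1  [load 130/130]
  85 → bin 6 (new)  [load 85/130]
  40 → bin 5  [load 105/130]
6 bins opened.

6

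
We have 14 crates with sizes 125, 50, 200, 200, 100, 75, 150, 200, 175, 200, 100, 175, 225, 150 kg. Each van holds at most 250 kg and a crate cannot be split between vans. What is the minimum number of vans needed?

Total = 225 + 200 + 200 + 200 + 200 + 175 + 175 + 150 + 150 + 125 + 100 + 100 + 75 + 50 = 2125 kg.
Lower bound: ⌈2125/250⌉ = 9 vans.
A packing using 10 vans:
  van 1: 225 = 225
  van 2: 200 + 50 = 250
  van 3: 200 = 200
  van 4: 200 = 200
  van 5: 200 = 200
  van 6: 175 + 75 = 250
  van 7: 175 = 175
  van 8: 150 + 100 = 250
  van 9: 150 + 100 = 250
  van 10: 125 = 125
No arrangement into 9 vans stays within capacity, so 10 is optimal.

10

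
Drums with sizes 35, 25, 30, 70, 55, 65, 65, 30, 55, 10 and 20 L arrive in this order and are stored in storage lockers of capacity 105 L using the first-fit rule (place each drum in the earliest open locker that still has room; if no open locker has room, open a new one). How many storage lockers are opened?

  35 → locker 1 (new)  [load 35/105]
  25 → locker 1  [load 60/105]
  30 → locker 1  [load 90/105]
  70 → locker 2 (new)  [load 70/105]
  55 → locker 3 (new)  [load 55/105]
  65 → locker 4 (new)  [load 65/105]
  65 → locker 5 (new)  [load 65/105]
  30 → locker 2  [load 100/105]
  55 → locker 6 (new)  [load 55/105]
  10 → locker 1  [load 100/105]
  20 → locker 3  [load 75/105]
6 storage lockers opened.

6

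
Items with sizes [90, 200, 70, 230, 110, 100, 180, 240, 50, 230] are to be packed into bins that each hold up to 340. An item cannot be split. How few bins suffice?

Total = 240 + 230 + 230 + 200 + 180 + 110 + 100 + 90 + 70 + 50 = 1500.
Lower bound: ⌈1500/340⌉ = 5 bins.
A packing using 5 bins:
  bin 1: 240 + 100 = 340
  bin 2: 230 + 110 = 340
  bin 3: 230 + 90 = 320
  bin 4: 200 + 70 + 50 = 320
  bin 5: 180 = 180
This matches the lower bound, so 5 is optimal.

5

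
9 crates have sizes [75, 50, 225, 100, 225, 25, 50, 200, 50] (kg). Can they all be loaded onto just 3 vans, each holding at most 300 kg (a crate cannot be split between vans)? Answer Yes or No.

Total = 1000 kg; ⌈1000/300⌉ = 4.
At least 4 vans are required, but only 3 are allowed.

No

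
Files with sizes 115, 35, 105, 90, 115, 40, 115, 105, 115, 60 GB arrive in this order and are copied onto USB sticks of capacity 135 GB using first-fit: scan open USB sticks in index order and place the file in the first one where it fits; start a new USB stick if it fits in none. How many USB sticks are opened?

  115 → USB stick 1 (new)  [load 115/135]
  35 → USB stick 2 (new)  [load 35/135]
  105 → USB stick 3 (new)  [load 105/135]
  90 → USB stick 2  [load 125/135]
  115 → USB stick 4 (new)  [load 115/135]
  40 → USB stick 5 (new)  [load 40/135]
  115 → USB stick 6 (new)  [load 115/135]
  105 → USB stick 7 (new)  [load 105/135]
  115 → USB stick 8 (new)  [load 115/135]
  60 → USB stick 5  [load 100/135]
8 USB sticks opened.

8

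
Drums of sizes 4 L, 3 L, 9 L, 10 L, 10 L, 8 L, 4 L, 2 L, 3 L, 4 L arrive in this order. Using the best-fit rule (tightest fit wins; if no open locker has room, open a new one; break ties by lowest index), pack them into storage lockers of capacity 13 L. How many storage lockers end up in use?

5

  4 → locker 1 (new)  [load 4/13]
  3 → locker 1  [load 7/13]
  9 → locker 2 (new)  [load 9/13]
  10 → locker 3 (new)  [load 10/13]
  10 → locker 4 (new)  [load 10/13]
  8 → locker 5 (new)  [load 8/13]
  4 → locker 2  [load 13/13]
  2 → locker 3  [load 12/13]
  3 → locker 4  [load 13/13]
  4 → locker 5  [load 12/13]
5 storage lockers opened.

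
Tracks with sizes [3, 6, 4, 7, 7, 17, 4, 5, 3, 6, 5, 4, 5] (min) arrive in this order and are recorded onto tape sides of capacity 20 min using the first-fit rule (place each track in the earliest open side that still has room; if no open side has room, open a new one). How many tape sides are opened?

  3 → side 1 (new)  [load 3/20]
  6 → side 1  [load 9/20]
  4 → side 1  [load 13/20]
  7 → side 1  [load 20/20]
  7 → side 2 (new)  [load 7/20]
  17 → side 3 (new)  [load 17/20]
  4 → side 2  [load 11/20]
  5 → side 2  [load 16/20]
  3 → side 2  [load 19/20]
  6 → side 4 (new)  [load 6/20]
  5 → side 4  [load 11/20]
  4 → side 4  [load 15/20]
  5 → side 4  [load 20/20]
4 tape sides opened.

4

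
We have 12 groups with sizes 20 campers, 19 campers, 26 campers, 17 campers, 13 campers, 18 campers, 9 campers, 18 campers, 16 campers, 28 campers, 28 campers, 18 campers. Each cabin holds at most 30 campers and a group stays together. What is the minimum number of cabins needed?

Total = 28 + 28 + 26 + 20 + 19 + 18 + 18 + 18 + 17 + 16 + 13 + 9 = 230 campers.
Lower bound: ⌈230/30⌉ = 8 cabins.
Also, 10 groups each exceed 15 campers, and no two of those can share a cabin, so at least 10 cabins are needed.
A packing using 10 cabins:
  cabin 1: 28 = 28
  cabin 2: 28 = 28
  cabin 3: 26 = 26
  cabin 4: 20 + 9 = 29
  cabin 5: 19 = 19
  cabin 6: 18 = 18
  cabin 7: 18 = 18
  cabin 8: 18 = 18
  cabin 9: 17 + 13 = 30
  cabin 10: 16 = 16
This matches the lower bound, so 10 is optimal.

10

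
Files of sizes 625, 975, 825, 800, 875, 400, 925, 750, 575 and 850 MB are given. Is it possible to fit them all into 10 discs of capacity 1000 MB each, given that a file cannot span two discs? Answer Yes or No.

A valid assignment using 9 discs:
  disc 1: 975 = 975
  disc 2: 925 = 925
  disc 3: 875 = 875
  disc 4: 850 = 850
  disc 5: 825 = 825
  disc 6: 800 = 800
  disc 7: 750 = 750
  disc 8: 625 = 625
  disc 9: 575 + 400 = 975
That uses only 9 ≤ 10, so 10 discs are enough.

Yes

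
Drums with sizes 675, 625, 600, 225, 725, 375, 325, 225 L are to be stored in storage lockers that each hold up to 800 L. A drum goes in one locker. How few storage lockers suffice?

6

Total = 725 + 675 + 625 + 600 + 375 + 325 + 225 + 225 = 3775 L.
Lower bound: ⌈3775/800⌉ = 5 storage lockers.
A packing using 6 storage lockers:
  locker 1: 725 = 725
  locker 2: 675 = 675
  locker 3: 625 = 625
  locker 4: 600 = 600
  locker 5: 375 + 325 = 700
  locker 6: 225 + 225 = 450
No arrangement into 5 storage lockers stays within capacity, so 6 is optimal.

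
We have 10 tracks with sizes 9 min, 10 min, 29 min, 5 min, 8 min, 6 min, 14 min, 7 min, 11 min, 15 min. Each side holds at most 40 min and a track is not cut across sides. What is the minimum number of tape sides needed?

3

Total = 29 + 15 + 14 + 11 + 10 + 9 + 8 + 7 + 6 + 5 = 114 min.
Lower bound: ⌈114/40⌉ = 3 tape sides.
A packing using 3 tape sides:
  side 1: 29 + 11 = 40
  side 2: 15 + 14 + 10 = 39
  side 3: 9 + 8 + 7 + 6 + 5 = 35
This matches the lower bound, so 3 is optimal.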